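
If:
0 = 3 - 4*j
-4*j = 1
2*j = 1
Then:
No Solution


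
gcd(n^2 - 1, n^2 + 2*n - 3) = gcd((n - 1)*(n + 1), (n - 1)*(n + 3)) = n - 1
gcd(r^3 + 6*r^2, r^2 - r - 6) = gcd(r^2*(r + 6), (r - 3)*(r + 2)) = 1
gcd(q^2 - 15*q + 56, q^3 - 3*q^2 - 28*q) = q - 7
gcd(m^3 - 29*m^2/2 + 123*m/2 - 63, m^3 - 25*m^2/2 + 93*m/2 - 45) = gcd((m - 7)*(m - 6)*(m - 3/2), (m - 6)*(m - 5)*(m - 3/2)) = m^2 - 15*m/2 + 9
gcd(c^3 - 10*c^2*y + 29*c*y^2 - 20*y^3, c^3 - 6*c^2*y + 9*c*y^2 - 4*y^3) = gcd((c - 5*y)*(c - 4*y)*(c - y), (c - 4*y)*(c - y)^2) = c^2 - 5*c*y + 4*y^2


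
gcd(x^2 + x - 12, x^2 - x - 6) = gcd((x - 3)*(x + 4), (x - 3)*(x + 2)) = x - 3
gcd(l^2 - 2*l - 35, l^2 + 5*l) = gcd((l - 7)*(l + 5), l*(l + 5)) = l + 5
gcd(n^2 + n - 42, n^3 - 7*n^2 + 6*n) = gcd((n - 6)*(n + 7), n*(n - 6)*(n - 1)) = n - 6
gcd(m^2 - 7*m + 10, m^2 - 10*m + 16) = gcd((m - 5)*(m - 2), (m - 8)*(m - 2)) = m - 2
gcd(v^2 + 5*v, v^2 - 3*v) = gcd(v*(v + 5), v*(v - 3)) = v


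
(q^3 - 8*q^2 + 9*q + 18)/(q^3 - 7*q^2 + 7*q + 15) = (q - 6)/(q - 5)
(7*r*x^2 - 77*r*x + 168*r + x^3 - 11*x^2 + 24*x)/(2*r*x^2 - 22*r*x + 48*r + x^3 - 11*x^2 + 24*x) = (7*r + x)/(2*r + x)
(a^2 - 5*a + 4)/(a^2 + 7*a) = (a^2 - 5*a + 4)/(a*(a + 7))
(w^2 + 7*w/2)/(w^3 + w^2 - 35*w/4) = 2/(2*w - 5)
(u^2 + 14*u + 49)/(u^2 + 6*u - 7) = (u + 7)/(u - 1)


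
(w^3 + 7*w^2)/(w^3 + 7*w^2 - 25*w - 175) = w^2/(w^2 - 25)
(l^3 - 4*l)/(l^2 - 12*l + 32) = l*(l^2 - 4)/(l^2 - 12*l + 32)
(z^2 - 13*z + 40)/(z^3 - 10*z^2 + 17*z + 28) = (z^2 - 13*z + 40)/(z^3 - 10*z^2 + 17*z + 28)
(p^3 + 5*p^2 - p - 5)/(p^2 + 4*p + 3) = (p^2 + 4*p - 5)/(p + 3)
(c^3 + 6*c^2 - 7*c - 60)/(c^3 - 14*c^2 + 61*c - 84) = (c^2 + 9*c + 20)/(c^2 - 11*c + 28)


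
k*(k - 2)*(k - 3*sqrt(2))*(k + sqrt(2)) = k^4 - 2*sqrt(2)*k^3 - 2*k^3 - 6*k^2 + 4*sqrt(2)*k^2 + 12*k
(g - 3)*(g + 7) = g^2 + 4*g - 21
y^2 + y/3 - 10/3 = (y - 5/3)*(y + 2)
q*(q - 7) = q^2 - 7*q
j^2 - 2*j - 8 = (j - 4)*(j + 2)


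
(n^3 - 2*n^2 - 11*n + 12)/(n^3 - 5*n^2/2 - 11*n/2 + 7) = 2*(n^2 - n - 12)/(2*n^2 - 3*n - 14)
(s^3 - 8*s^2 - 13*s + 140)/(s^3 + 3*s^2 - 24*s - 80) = (s - 7)/(s + 4)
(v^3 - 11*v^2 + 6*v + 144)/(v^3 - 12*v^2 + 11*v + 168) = (v - 6)/(v - 7)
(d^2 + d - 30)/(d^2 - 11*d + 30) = (d + 6)/(d - 6)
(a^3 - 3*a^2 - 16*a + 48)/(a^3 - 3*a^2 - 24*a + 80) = (a^2 + a - 12)/(a^2 + a - 20)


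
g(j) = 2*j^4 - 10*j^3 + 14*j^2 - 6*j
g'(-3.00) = -576.00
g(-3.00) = 576.00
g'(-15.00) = -34176.00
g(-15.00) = 138240.00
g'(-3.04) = -593.12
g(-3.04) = 599.38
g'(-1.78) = -196.01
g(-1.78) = 131.51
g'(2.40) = -1.01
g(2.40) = -5.64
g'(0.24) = -0.90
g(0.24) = -0.77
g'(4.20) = 175.10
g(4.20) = 103.22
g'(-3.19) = -660.30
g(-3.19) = 693.33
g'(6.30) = 980.08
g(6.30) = 1167.98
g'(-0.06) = -7.79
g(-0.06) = 0.41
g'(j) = 8*j^3 - 30*j^2 + 28*j - 6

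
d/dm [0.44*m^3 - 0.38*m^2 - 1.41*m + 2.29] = 1.32*m^2 - 0.76*m - 1.41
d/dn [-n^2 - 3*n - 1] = -2*n - 3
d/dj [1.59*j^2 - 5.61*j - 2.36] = 3.18*j - 5.61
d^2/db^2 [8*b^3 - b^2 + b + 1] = 48*b - 2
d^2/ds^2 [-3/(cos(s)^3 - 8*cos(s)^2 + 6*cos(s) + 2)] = 3*((-27*cos(s) + 64*cos(2*s) - 9*cos(3*s))*(cos(s)^3 - 8*cos(s)^2 + 6*cos(s) + 2)/4 - 2*(3*cos(s)^2 - 16*cos(s) + 6)^2*sin(s)^2)/(cos(s)^3 - 8*cos(s)^2 + 6*cos(s) + 2)^3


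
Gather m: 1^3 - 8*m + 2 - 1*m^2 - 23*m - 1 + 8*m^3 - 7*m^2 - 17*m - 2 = 8*m^3 - 8*m^2 - 48*m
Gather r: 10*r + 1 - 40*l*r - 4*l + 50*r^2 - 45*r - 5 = -4*l + 50*r^2 + r*(-40*l - 35) - 4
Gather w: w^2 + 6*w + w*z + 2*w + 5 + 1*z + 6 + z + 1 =w^2 + w*(z + 8) + 2*z + 12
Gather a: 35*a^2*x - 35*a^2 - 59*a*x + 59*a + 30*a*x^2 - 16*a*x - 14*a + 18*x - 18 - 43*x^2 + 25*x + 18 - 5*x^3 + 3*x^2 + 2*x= a^2*(35*x - 35) + a*(30*x^2 - 75*x + 45) - 5*x^3 - 40*x^2 + 45*x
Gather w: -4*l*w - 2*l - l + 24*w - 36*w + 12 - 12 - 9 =-3*l + w*(-4*l - 12) - 9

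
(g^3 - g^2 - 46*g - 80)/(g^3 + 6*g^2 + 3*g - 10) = (g - 8)/(g - 1)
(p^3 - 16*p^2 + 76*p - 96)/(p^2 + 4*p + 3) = (p^3 - 16*p^2 + 76*p - 96)/(p^2 + 4*p + 3)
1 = 1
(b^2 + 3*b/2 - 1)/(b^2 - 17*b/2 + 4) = (b + 2)/(b - 8)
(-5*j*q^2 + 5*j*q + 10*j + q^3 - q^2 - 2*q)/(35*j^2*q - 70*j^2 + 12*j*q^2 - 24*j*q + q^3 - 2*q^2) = (-5*j*q - 5*j + q^2 + q)/(35*j^2 + 12*j*q + q^2)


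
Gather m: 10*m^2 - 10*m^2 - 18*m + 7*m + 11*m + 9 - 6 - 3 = 0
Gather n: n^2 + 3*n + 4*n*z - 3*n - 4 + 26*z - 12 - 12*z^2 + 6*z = n^2 + 4*n*z - 12*z^2 + 32*z - 16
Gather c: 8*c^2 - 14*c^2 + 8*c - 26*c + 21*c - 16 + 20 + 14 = -6*c^2 + 3*c + 18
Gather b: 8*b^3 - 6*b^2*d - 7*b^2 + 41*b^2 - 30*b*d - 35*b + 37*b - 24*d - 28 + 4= 8*b^3 + b^2*(34 - 6*d) + b*(2 - 30*d) - 24*d - 24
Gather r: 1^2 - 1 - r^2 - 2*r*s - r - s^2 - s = -r^2 + r*(-2*s - 1) - s^2 - s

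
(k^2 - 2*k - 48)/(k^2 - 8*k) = (k + 6)/k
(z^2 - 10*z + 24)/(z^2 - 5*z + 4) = (z - 6)/(z - 1)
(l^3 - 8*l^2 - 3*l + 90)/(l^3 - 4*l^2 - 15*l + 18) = (l - 5)/(l - 1)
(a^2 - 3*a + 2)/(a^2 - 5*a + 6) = (a - 1)/(a - 3)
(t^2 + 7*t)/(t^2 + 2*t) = (t + 7)/(t + 2)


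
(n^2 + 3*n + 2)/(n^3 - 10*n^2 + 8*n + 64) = (n + 1)/(n^2 - 12*n + 32)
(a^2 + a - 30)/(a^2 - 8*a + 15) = (a + 6)/(a - 3)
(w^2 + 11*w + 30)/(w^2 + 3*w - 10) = (w + 6)/(w - 2)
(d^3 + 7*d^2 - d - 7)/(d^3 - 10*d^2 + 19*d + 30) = (d^2 + 6*d - 7)/(d^2 - 11*d + 30)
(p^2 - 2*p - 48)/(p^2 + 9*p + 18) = (p - 8)/(p + 3)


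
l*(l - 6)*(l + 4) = l^3 - 2*l^2 - 24*l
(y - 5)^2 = y^2 - 10*y + 25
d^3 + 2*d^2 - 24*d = d*(d - 4)*(d + 6)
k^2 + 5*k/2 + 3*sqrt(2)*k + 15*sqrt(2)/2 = (k + 5/2)*(k + 3*sqrt(2))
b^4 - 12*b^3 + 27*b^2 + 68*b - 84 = (b - 7)*(b - 6)*(b - 1)*(b + 2)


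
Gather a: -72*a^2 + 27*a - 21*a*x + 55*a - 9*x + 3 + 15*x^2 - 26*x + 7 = -72*a^2 + a*(82 - 21*x) + 15*x^2 - 35*x + 10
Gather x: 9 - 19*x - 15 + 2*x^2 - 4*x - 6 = 2*x^2 - 23*x - 12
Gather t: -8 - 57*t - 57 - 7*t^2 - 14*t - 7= -7*t^2 - 71*t - 72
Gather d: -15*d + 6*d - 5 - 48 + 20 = -9*d - 33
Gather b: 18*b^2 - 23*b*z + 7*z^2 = 18*b^2 - 23*b*z + 7*z^2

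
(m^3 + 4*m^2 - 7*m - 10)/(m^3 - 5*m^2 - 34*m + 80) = (m + 1)/(m - 8)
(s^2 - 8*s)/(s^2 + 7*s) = (s - 8)/(s + 7)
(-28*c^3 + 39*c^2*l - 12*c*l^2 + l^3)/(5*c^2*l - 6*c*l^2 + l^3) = (-28*c^2 + 11*c*l - l^2)/(l*(5*c - l))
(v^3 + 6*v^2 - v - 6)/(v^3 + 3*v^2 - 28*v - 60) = (v^2 - 1)/(v^2 - 3*v - 10)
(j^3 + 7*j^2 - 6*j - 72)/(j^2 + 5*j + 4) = (j^2 + 3*j - 18)/(j + 1)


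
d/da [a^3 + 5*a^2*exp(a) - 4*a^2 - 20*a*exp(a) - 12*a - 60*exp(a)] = 5*a^2*exp(a) + 3*a^2 - 10*a*exp(a) - 8*a - 80*exp(a) - 12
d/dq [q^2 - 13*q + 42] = 2*q - 13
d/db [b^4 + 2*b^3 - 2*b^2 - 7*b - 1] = 4*b^3 + 6*b^2 - 4*b - 7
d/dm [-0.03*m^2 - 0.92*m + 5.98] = -0.06*m - 0.92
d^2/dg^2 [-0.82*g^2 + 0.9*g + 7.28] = -1.64000000000000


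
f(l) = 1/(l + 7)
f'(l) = -1/(l + 7)^2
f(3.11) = 0.10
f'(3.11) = -0.01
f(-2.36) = 0.22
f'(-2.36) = -0.05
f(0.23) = 0.14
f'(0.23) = -0.02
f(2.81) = 0.10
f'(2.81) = -0.01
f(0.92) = 0.13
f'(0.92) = -0.02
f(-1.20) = 0.17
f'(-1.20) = -0.03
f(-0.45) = 0.15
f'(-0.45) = -0.02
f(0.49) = 0.13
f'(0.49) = -0.02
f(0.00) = 0.14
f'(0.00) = -0.02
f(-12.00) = -0.20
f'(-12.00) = -0.04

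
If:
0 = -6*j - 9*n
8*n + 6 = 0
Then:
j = 9/8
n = -3/4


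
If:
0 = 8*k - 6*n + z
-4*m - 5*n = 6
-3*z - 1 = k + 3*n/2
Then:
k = -13*z/12 - 1/3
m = 115*z/72 - 17/18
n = -23*z/18 - 4/9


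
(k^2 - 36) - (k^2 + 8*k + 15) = -8*k - 51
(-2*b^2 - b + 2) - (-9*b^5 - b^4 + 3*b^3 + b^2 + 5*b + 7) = 9*b^5 + b^4 - 3*b^3 - 3*b^2 - 6*b - 5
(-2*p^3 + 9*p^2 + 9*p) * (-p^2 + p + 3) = 2*p^5 - 11*p^4 - 6*p^3 + 36*p^2 + 27*p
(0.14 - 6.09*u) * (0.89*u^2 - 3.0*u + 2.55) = -5.4201*u^3 + 18.3946*u^2 - 15.9495*u + 0.357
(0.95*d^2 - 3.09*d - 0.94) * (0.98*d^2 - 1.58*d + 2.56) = 0.931*d^4 - 4.5292*d^3 + 6.393*d^2 - 6.4252*d - 2.4064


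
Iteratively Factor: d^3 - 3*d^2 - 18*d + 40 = (d - 5)*(d^2 + 2*d - 8) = (d - 5)*(d + 4)*(d - 2)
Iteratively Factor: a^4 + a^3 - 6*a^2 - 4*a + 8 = (a + 2)*(a^3 - a^2 - 4*a + 4) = (a - 2)*(a + 2)*(a^2 + a - 2) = (a - 2)*(a - 1)*(a + 2)*(a + 2)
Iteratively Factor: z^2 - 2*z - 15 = (z - 5)*(z + 3)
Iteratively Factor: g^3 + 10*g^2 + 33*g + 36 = (g + 4)*(g^2 + 6*g + 9) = (g + 3)*(g + 4)*(g + 3)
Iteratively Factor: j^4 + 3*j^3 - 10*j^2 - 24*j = (j + 4)*(j^3 - j^2 - 6*j) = (j + 2)*(j + 4)*(j^2 - 3*j) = (j - 3)*(j + 2)*(j + 4)*(j)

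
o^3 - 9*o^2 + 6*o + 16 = (o - 8)*(o - 2)*(o + 1)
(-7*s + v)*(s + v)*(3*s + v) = -21*s^3 - 25*s^2*v - 3*s*v^2 + v^3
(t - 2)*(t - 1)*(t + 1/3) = t^3 - 8*t^2/3 + t + 2/3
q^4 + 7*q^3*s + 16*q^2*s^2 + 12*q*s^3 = q*(q + 2*s)^2*(q + 3*s)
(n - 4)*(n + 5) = n^2 + n - 20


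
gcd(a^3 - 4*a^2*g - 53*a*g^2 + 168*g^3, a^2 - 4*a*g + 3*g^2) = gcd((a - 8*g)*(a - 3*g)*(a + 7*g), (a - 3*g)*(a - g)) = a - 3*g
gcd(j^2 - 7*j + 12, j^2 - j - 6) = j - 3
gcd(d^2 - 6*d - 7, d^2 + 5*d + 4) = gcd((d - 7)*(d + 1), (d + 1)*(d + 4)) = d + 1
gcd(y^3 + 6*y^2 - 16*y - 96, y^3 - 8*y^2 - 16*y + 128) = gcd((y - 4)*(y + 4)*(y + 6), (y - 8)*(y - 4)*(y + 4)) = y^2 - 16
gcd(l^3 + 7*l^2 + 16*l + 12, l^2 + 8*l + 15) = l + 3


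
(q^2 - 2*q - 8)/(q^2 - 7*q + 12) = (q + 2)/(q - 3)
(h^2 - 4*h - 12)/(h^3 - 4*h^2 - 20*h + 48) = (h + 2)/(h^2 + 2*h - 8)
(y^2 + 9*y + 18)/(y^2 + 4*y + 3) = (y + 6)/(y + 1)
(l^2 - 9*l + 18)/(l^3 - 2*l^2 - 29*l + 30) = (l - 3)/(l^2 + 4*l - 5)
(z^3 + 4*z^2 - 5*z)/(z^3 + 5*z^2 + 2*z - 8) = z*(z + 5)/(z^2 + 6*z + 8)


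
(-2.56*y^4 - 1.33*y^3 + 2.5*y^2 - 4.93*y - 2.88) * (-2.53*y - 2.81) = 6.4768*y^5 + 10.5585*y^4 - 2.5877*y^3 + 5.4479*y^2 + 21.1397*y + 8.0928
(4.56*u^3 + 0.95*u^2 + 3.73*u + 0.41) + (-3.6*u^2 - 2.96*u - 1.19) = 4.56*u^3 - 2.65*u^2 + 0.77*u - 0.78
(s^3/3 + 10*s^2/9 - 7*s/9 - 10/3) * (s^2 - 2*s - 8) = s^5/3 + 4*s^4/9 - 17*s^3/3 - 32*s^2/3 + 116*s/9 + 80/3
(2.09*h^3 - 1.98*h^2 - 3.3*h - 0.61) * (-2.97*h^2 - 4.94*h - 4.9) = -6.2073*h^5 - 4.444*h^4 + 9.3412*h^3 + 27.8157*h^2 + 19.1834*h + 2.989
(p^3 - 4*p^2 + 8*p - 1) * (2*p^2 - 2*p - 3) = 2*p^5 - 10*p^4 + 21*p^3 - 6*p^2 - 22*p + 3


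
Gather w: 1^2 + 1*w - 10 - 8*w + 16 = 7 - 7*w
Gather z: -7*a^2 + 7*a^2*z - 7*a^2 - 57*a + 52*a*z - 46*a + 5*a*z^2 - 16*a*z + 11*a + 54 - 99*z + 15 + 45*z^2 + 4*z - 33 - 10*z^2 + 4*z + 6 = -14*a^2 - 92*a + z^2*(5*a + 35) + z*(7*a^2 + 36*a - 91) + 42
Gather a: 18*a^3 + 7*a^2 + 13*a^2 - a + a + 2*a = 18*a^3 + 20*a^2 + 2*a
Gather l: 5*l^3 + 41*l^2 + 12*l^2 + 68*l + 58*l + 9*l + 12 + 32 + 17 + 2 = 5*l^3 + 53*l^2 + 135*l + 63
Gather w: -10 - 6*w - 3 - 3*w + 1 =-9*w - 12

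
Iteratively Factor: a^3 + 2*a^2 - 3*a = (a + 3)*(a^2 - a) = a*(a + 3)*(a - 1)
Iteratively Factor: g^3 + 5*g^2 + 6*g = (g + 3)*(g^2 + 2*g) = (g + 2)*(g + 3)*(g)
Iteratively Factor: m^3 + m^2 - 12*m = (m - 3)*(m^2 + 4*m) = (m - 3)*(m + 4)*(m)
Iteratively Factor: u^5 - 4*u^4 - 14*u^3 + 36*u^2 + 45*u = (u)*(u^4 - 4*u^3 - 14*u^2 + 36*u + 45) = u*(u + 3)*(u^3 - 7*u^2 + 7*u + 15) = u*(u + 1)*(u + 3)*(u^2 - 8*u + 15) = u*(u - 5)*(u + 1)*(u + 3)*(u - 3)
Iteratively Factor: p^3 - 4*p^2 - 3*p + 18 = (p - 3)*(p^2 - p - 6) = (p - 3)^2*(p + 2)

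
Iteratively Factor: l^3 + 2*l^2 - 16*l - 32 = (l + 4)*(l^2 - 2*l - 8) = (l - 4)*(l + 4)*(l + 2)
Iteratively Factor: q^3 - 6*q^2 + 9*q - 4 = (q - 1)*(q^2 - 5*q + 4) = (q - 4)*(q - 1)*(q - 1)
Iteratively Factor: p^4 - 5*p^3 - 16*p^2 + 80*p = (p + 4)*(p^3 - 9*p^2 + 20*p) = (p - 4)*(p + 4)*(p^2 - 5*p) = p*(p - 4)*(p + 4)*(p - 5)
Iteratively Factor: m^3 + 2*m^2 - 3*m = (m - 1)*(m^2 + 3*m) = m*(m - 1)*(m + 3)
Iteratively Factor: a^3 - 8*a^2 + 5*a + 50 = (a - 5)*(a^2 - 3*a - 10) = (a - 5)^2*(a + 2)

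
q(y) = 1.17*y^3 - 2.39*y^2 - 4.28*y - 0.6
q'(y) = 3.51*y^2 - 4.78*y - 4.28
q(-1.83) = -7.94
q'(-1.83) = 16.22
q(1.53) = -8.55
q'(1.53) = -3.38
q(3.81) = 13.11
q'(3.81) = 28.46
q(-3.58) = -69.59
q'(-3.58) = 57.82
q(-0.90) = 0.46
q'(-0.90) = 2.87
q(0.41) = -2.68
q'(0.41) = -5.65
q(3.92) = 16.37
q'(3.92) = 30.92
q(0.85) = -5.25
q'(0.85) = -5.81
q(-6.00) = -313.68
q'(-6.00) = 150.76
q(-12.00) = -2315.16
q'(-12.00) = 558.52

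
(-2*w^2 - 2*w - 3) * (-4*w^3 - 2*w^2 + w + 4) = 8*w^5 + 12*w^4 + 14*w^3 - 4*w^2 - 11*w - 12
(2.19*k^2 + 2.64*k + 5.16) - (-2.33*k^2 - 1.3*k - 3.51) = 4.52*k^2 + 3.94*k + 8.67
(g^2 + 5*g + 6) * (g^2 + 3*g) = g^4 + 8*g^3 + 21*g^2 + 18*g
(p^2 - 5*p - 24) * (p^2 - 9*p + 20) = p^4 - 14*p^3 + 41*p^2 + 116*p - 480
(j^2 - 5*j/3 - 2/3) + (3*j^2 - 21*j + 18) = 4*j^2 - 68*j/3 + 52/3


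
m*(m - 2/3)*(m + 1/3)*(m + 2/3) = m^4 + m^3/3 - 4*m^2/9 - 4*m/27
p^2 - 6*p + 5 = (p - 5)*(p - 1)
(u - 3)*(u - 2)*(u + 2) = u^3 - 3*u^2 - 4*u + 12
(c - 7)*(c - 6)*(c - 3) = c^3 - 16*c^2 + 81*c - 126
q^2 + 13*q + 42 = (q + 6)*(q + 7)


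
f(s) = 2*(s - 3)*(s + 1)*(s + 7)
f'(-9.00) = 272.00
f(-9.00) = -384.00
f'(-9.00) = 272.00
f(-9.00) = -384.00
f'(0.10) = -31.94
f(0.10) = -45.30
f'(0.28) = -27.93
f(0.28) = -50.69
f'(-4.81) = 8.62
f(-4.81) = 130.33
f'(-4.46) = -3.85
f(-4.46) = 131.12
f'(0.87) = -12.06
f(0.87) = -62.69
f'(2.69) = 63.22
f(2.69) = -22.17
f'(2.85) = 71.74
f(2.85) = -11.38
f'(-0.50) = -42.50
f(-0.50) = -22.75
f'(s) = 2*(s - 3)*(s + 1) + 2*(s - 3)*(s + 7) + 2*(s + 1)*(s + 7)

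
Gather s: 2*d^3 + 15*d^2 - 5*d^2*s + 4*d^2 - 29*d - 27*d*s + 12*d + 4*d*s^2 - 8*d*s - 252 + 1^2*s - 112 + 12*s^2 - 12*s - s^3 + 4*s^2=2*d^3 + 19*d^2 - 17*d - s^3 + s^2*(4*d + 16) + s*(-5*d^2 - 35*d - 11) - 364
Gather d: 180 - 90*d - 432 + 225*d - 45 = 135*d - 297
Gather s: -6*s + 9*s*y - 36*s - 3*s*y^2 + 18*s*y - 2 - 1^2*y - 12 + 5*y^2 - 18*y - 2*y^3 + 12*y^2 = s*(-3*y^2 + 27*y - 42) - 2*y^3 + 17*y^2 - 19*y - 14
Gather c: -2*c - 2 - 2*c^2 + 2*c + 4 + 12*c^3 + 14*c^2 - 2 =12*c^3 + 12*c^2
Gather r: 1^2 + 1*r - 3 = r - 2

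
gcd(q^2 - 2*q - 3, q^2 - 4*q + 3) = q - 3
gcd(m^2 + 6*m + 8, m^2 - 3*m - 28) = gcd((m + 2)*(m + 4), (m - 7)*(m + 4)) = m + 4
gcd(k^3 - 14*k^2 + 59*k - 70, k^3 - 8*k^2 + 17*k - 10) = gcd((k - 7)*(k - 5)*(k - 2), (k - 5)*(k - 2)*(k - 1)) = k^2 - 7*k + 10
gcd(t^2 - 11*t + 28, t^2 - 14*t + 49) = t - 7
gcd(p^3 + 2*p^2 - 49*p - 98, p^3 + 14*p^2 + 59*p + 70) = p^2 + 9*p + 14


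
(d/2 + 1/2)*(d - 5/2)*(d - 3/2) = d^3/2 - 3*d^2/2 - d/8 + 15/8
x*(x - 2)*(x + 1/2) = x^3 - 3*x^2/2 - x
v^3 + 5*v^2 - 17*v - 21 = (v - 3)*(v + 1)*(v + 7)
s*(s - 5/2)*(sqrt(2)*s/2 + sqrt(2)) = sqrt(2)*s^3/2 - sqrt(2)*s^2/4 - 5*sqrt(2)*s/2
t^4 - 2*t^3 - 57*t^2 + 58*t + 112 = (t - 8)*(t - 2)*(t + 1)*(t + 7)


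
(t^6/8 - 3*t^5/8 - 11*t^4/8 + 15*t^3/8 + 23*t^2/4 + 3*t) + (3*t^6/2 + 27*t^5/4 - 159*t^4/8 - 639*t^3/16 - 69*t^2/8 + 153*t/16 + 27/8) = 13*t^6/8 + 51*t^5/8 - 85*t^4/4 - 609*t^3/16 - 23*t^2/8 + 201*t/16 + 27/8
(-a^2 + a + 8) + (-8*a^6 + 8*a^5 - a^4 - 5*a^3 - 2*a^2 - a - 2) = -8*a^6 + 8*a^5 - a^4 - 5*a^3 - 3*a^2 + 6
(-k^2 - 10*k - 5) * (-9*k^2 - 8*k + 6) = 9*k^4 + 98*k^3 + 119*k^2 - 20*k - 30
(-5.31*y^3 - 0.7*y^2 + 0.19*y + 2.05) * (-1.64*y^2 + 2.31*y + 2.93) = 8.7084*y^5 - 11.1181*y^4 - 17.4869*y^3 - 4.9741*y^2 + 5.2922*y + 6.0065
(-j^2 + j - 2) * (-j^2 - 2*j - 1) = j^4 + j^3 + j^2 + 3*j + 2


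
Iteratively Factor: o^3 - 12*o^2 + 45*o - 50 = (o - 5)*(o^2 - 7*o + 10) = (o - 5)^2*(o - 2)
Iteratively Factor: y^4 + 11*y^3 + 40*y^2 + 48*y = (y + 4)*(y^3 + 7*y^2 + 12*y) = y*(y + 4)*(y^2 + 7*y + 12) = y*(y + 4)^2*(y + 3)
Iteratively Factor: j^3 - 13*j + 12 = (j + 4)*(j^2 - 4*j + 3) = (j - 3)*(j + 4)*(j - 1)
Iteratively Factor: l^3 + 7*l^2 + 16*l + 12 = (l + 2)*(l^2 + 5*l + 6) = (l + 2)^2*(l + 3)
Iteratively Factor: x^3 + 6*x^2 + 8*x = (x)*(x^2 + 6*x + 8) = x*(x + 4)*(x + 2)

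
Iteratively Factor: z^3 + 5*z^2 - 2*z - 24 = (z + 4)*(z^2 + z - 6) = (z + 3)*(z + 4)*(z - 2)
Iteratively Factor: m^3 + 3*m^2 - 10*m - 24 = (m + 4)*(m^2 - m - 6) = (m + 2)*(m + 4)*(m - 3)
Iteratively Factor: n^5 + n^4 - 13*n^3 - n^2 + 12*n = (n - 1)*(n^4 + 2*n^3 - 11*n^2 - 12*n) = (n - 3)*(n - 1)*(n^3 + 5*n^2 + 4*n) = (n - 3)*(n - 1)*(n + 4)*(n^2 + n) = n*(n - 3)*(n - 1)*(n + 4)*(n + 1)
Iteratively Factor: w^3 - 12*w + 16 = (w - 2)*(w^2 + 2*w - 8) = (w - 2)*(w + 4)*(w - 2)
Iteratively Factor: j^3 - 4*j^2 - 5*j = (j + 1)*(j^2 - 5*j) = j*(j + 1)*(j - 5)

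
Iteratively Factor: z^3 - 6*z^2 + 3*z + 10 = (z - 5)*(z^2 - z - 2) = (z - 5)*(z - 2)*(z + 1)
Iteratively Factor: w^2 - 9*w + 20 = (w - 5)*(w - 4)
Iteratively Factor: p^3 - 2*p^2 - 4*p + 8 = (p - 2)*(p^2 - 4) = (p - 2)^2*(p + 2)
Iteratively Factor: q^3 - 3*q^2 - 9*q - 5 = (q + 1)*(q^2 - 4*q - 5) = (q - 5)*(q + 1)*(q + 1)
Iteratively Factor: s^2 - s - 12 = (s - 4)*(s + 3)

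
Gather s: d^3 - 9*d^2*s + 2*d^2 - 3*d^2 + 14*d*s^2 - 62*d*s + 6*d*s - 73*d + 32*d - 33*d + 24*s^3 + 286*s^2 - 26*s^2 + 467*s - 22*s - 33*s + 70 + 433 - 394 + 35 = d^3 - d^2 - 74*d + 24*s^3 + s^2*(14*d + 260) + s*(-9*d^2 - 56*d + 412) + 144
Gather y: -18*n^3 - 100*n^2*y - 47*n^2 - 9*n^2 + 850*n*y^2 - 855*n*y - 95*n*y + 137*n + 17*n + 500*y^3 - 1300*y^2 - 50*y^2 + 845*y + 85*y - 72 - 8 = -18*n^3 - 56*n^2 + 154*n + 500*y^3 + y^2*(850*n - 1350) + y*(-100*n^2 - 950*n + 930) - 80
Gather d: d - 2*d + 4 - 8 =-d - 4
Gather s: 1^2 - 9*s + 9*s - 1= 0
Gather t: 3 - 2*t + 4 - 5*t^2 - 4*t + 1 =-5*t^2 - 6*t + 8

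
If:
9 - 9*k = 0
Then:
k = 1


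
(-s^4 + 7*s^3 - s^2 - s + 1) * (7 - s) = s^5 - 14*s^4 + 50*s^3 - 6*s^2 - 8*s + 7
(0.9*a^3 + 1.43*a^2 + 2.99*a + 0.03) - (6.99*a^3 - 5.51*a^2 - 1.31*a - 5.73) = -6.09*a^3 + 6.94*a^2 + 4.3*a + 5.76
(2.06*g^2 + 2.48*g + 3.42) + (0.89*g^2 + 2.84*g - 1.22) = 2.95*g^2 + 5.32*g + 2.2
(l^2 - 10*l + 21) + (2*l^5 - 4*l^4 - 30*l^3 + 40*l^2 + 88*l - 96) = 2*l^5 - 4*l^4 - 30*l^3 + 41*l^2 + 78*l - 75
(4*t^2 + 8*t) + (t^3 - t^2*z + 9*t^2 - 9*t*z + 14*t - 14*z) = t^3 - t^2*z + 13*t^2 - 9*t*z + 22*t - 14*z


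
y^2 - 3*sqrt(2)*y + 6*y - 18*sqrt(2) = (y + 6)*(y - 3*sqrt(2))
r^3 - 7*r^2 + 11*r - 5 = (r - 5)*(r - 1)^2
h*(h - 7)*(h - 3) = h^3 - 10*h^2 + 21*h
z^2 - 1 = (z - 1)*(z + 1)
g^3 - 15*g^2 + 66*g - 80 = (g - 8)*(g - 5)*(g - 2)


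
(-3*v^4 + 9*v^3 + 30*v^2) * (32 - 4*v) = 12*v^5 - 132*v^4 + 168*v^3 + 960*v^2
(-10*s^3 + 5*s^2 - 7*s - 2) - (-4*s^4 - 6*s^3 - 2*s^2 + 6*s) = 4*s^4 - 4*s^3 + 7*s^2 - 13*s - 2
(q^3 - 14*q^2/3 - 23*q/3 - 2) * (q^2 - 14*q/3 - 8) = q^5 - 28*q^4/3 + 55*q^3/9 + 640*q^2/9 + 212*q/3 + 16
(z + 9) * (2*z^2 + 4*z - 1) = 2*z^3 + 22*z^2 + 35*z - 9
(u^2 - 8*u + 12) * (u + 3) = u^3 - 5*u^2 - 12*u + 36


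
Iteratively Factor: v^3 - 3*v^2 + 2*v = (v)*(v^2 - 3*v + 2) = v*(v - 1)*(v - 2)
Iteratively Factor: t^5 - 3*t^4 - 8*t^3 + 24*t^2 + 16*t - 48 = (t - 3)*(t^4 - 8*t^2 + 16) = (t - 3)*(t + 2)*(t^3 - 2*t^2 - 4*t + 8) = (t - 3)*(t - 2)*(t + 2)*(t^2 - 4) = (t - 3)*(t - 2)*(t + 2)^2*(t - 2)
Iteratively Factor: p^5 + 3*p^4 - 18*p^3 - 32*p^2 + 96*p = (p - 2)*(p^4 + 5*p^3 - 8*p^2 - 48*p) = (p - 2)*(p + 4)*(p^3 + p^2 - 12*p) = (p - 3)*(p - 2)*(p + 4)*(p^2 + 4*p) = p*(p - 3)*(p - 2)*(p + 4)*(p + 4)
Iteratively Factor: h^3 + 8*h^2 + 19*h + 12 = (h + 1)*(h^2 + 7*h + 12) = (h + 1)*(h + 3)*(h + 4)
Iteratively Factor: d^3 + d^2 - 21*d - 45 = (d + 3)*(d^2 - 2*d - 15) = (d - 5)*(d + 3)*(d + 3)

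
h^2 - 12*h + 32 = (h - 8)*(h - 4)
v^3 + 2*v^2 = v^2*(v + 2)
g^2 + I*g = g*(g + I)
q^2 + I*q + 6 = (q - 2*I)*(q + 3*I)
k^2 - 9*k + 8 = (k - 8)*(k - 1)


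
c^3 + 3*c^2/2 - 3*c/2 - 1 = (c - 1)*(c + 1/2)*(c + 2)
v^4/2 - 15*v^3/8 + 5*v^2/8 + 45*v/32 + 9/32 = (v/2 + 1/4)*(v - 3)*(v - 3/2)*(v + 1/4)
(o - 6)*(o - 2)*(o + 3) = o^3 - 5*o^2 - 12*o + 36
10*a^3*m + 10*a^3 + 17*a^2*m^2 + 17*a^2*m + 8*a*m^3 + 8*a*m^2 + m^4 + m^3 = (a + m)*(2*a + m)*(5*a + m)*(m + 1)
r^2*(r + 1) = r^3 + r^2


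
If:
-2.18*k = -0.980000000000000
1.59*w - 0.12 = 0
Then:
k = 0.45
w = 0.08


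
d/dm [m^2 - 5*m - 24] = 2*m - 5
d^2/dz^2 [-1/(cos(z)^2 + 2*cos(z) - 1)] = (8*sin(z)^4 - 20*sin(z)^2 - 11*cos(z) + 3*cos(3*z) - 8)/(2*(-sin(z)^2 + 2*cos(z))^3)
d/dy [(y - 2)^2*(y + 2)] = (y - 2)*(3*y + 2)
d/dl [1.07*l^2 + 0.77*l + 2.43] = 2.14*l + 0.77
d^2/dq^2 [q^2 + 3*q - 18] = 2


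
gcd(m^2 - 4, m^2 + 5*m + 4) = 1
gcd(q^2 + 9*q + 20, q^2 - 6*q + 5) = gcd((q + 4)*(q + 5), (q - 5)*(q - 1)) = 1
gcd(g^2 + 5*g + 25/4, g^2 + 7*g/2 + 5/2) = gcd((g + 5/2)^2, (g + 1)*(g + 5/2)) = g + 5/2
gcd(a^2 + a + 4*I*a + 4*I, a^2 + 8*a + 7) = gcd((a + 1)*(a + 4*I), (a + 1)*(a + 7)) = a + 1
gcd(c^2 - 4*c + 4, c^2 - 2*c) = c - 2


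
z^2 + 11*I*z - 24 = (z + 3*I)*(z + 8*I)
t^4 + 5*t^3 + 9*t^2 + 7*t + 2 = (t + 1)^3*(t + 2)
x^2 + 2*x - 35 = (x - 5)*(x + 7)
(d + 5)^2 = d^2 + 10*d + 25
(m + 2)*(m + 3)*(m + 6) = m^3 + 11*m^2 + 36*m + 36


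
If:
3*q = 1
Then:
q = 1/3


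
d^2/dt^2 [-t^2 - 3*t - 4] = -2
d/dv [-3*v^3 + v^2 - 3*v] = -9*v^2 + 2*v - 3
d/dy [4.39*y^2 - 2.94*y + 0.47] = 8.78*y - 2.94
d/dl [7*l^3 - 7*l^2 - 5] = 7*l*(3*l - 2)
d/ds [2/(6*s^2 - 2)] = -6*s/(3*s^2 - 1)^2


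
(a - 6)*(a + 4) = a^2 - 2*a - 24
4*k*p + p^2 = p*(4*k + p)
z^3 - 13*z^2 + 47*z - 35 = (z - 7)*(z - 5)*(z - 1)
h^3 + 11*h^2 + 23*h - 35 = (h - 1)*(h + 5)*(h + 7)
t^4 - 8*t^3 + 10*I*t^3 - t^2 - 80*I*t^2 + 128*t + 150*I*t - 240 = (t - 5)*(t - 3)*(t + 2*I)*(t + 8*I)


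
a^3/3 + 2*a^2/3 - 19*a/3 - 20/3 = (a/3 + 1/3)*(a - 4)*(a + 5)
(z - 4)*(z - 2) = z^2 - 6*z + 8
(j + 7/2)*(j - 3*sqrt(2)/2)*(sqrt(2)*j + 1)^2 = 2*j^4 - sqrt(2)*j^3 + 7*j^3 - 5*j^2 - 7*sqrt(2)*j^2/2 - 35*j/2 - 3*sqrt(2)*j/2 - 21*sqrt(2)/4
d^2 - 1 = (d - 1)*(d + 1)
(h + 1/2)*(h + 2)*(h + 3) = h^3 + 11*h^2/2 + 17*h/2 + 3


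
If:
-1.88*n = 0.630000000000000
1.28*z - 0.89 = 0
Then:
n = -0.34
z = 0.70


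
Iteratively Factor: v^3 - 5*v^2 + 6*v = (v - 3)*(v^2 - 2*v) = v*(v - 3)*(v - 2)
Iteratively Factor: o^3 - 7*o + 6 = (o + 3)*(o^2 - 3*o + 2) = (o - 1)*(o + 3)*(o - 2)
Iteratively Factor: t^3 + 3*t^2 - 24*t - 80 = (t + 4)*(t^2 - t - 20) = (t - 5)*(t + 4)*(t + 4)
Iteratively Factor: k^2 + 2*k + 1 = (k + 1)*(k + 1)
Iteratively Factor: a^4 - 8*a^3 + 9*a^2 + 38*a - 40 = (a - 4)*(a^3 - 4*a^2 - 7*a + 10) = (a - 5)*(a - 4)*(a^2 + a - 2) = (a - 5)*(a - 4)*(a - 1)*(a + 2)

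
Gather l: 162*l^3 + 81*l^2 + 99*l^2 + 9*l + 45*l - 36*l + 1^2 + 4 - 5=162*l^3 + 180*l^2 + 18*l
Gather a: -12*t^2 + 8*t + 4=-12*t^2 + 8*t + 4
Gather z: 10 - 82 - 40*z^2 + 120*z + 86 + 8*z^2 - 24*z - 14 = -32*z^2 + 96*z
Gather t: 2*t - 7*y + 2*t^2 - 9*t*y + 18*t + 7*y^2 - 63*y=2*t^2 + t*(20 - 9*y) + 7*y^2 - 70*y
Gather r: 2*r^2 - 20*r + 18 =2*r^2 - 20*r + 18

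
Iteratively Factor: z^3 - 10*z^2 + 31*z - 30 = (z - 5)*(z^2 - 5*z + 6) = (z - 5)*(z - 2)*(z - 3)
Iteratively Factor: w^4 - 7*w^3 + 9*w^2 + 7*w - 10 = (w + 1)*(w^3 - 8*w^2 + 17*w - 10) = (w - 5)*(w + 1)*(w^2 - 3*w + 2) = (w - 5)*(w - 2)*(w + 1)*(w - 1)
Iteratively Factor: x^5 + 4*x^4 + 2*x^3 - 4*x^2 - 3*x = (x + 1)*(x^4 + 3*x^3 - x^2 - 3*x) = (x + 1)*(x + 3)*(x^3 - x) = (x + 1)^2*(x + 3)*(x^2 - x) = (x - 1)*(x + 1)^2*(x + 3)*(x)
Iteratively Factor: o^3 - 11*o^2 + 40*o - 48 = (o - 4)*(o^2 - 7*o + 12) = (o - 4)*(o - 3)*(o - 4)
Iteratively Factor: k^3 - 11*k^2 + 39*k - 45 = (k - 5)*(k^2 - 6*k + 9) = (k - 5)*(k - 3)*(k - 3)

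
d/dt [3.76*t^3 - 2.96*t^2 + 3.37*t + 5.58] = 11.28*t^2 - 5.92*t + 3.37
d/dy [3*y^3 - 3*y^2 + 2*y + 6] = 9*y^2 - 6*y + 2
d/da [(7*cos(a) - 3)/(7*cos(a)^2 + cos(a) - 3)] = (-49*sin(a)^2 - 42*cos(a) + 67)*sin(a)/(7*cos(a)^2 + cos(a) - 3)^2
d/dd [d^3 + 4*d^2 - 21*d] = 3*d^2 + 8*d - 21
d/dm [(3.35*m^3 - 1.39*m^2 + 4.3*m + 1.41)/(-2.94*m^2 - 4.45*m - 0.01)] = (-9.849*m^4 - 29.815*m^3 + 18.727*m^2 + 8.3186*m + 6.2315)/(8.6436*m^4 + 26.166*m^3 + 19.8613*m^2 + 0.089*m + 0.0001)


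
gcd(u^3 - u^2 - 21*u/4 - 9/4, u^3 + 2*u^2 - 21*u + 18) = u - 3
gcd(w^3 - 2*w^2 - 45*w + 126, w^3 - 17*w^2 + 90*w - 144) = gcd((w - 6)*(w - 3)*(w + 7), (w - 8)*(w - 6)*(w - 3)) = w^2 - 9*w + 18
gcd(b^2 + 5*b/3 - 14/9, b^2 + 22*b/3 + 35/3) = b + 7/3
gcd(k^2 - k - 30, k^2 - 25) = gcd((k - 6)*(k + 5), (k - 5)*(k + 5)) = k + 5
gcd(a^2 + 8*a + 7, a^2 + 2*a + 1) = a + 1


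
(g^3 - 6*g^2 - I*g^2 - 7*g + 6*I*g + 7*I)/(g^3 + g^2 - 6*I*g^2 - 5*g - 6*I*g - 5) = (g - 7)/(g - 5*I)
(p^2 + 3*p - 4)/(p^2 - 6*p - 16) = (-p^2 - 3*p + 4)/(-p^2 + 6*p + 16)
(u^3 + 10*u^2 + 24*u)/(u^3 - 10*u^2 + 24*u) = (u^2 + 10*u + 24)/(u^2 - 10*u + 24)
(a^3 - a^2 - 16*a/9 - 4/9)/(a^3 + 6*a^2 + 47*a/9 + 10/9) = (a - 2)/(a + 5)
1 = 1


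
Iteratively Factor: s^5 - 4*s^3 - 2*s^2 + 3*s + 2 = (s - 2)*(s^4 + 2*s^3 - 2*s - 1) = (s - 2)*(s + 1)*(s^3 + s^2 - s - 1) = (s - 2)*(s + 1)^2*(s^2 - 1) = (s - 2)*(s + 1)^3*(s - 1)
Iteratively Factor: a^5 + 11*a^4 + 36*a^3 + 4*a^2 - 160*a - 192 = (a + 4)*(a^4 + 7*a^3 + 8*a^2 - 28*a - 48) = (a + 2)*(a + 4)*(a^3 + 5*a^2 - 2*a - 24) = (a + 2)*(a + 3)*(a + 4)*(a^2 + 2*a - 8) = (a - 2)*(a + 2)*(a + 3)*(a + 4)*(a + 4)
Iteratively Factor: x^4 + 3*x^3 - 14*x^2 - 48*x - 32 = (x + 2)*(x^3 + x^2 - 16*x - 16) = (x - 4)*(x + 2)*(x^2 + 5*x + 4) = (x - 4)*(x + 1)*(x + 2)*(x + 4)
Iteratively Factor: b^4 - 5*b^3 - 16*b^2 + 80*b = (b)*(b^3 - 5*b^2 - 16*b + 80) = b*(b - 4)*(b^2 - b - 20) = b*(b - 5)*(b - 4)*(b + 4)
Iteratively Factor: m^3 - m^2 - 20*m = (m + 4)*(m^2 - 5*m) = m*(m + 4)*(m - 5)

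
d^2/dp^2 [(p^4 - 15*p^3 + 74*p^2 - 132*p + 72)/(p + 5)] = 2*(3*p^4 + 25*p^3 - 75*p^2 - 1125*p + 2582)/(p^3 + 15*p^2 + 75*p + 125)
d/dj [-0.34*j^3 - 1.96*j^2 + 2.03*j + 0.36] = -1.02*j^2 - 3.92*j + 2.03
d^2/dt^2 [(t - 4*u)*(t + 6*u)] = 2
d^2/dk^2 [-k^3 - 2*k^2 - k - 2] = -6*k - 4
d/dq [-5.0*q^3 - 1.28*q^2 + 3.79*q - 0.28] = -15.0*q^2 - 2.56*q + 3.79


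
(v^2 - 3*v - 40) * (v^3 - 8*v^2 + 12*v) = v^5 - 11*v^4 - 4*v^3 + 284*v^2 - 480*v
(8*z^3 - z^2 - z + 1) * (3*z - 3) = 24*z^4 - 27*z^3 + 6*z - 3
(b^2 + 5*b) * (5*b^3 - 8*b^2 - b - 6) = 5*b^5 + 17*b^4 - 41*b^3 - 11*b^2 - 30*b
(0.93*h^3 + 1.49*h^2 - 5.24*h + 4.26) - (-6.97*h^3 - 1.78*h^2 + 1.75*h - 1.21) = 7.9*h^3 + 3.27*h^2 - 6.99*h + 5.47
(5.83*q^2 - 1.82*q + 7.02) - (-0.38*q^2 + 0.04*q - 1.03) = 6.21*q^2 - 1.86*q + 8.05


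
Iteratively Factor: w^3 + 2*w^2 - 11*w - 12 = (w + 1)*(w^2 + w - 12) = (w - 3)*(w + 1)*(w + 4)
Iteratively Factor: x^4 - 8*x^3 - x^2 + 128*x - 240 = (x - 5)*(x^3 - 3*x^2 - 16*x + 48) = (x - 5)*(x - 4)*(x^2 + x - 12) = (x - 5)*(x - 4)*(x - 3)*(x + 4)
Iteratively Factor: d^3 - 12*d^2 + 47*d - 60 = (d - 4)*(d^2 - 8*d + 15) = (d - 5)*(d - 4)*(d - 3)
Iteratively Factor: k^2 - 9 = (k + 3)*(k - 3)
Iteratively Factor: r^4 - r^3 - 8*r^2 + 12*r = (r - 2)*(r^3 + r^2 - 6*r) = r*(r - 2)*(r^2 + r - 6) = r*(r - 2)^2*(r + 3)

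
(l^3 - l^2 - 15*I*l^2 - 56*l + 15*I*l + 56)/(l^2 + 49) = (l^2 - l*(1 + 8*I) + 8*I)/(l + 7*I)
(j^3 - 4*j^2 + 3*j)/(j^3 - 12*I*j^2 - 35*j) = (-j^2 + 4*j - 3)/(-j^2 + 12*I*j + 35)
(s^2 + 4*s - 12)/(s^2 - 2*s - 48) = (s - 2)/(s - 8)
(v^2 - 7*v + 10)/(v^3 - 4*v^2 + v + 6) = (v - 5)/(v^2 - 2*v - 3)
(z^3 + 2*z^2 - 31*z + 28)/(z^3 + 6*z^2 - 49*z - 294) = (z^2 - 5*z + 4)/(z^2 - z - 42)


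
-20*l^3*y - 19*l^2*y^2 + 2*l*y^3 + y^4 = y*(-4*l + y)*(l + y)*(5*l + y)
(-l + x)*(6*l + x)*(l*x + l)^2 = -6*l^4*x^2 - 12*l^4*x - 6*l^4 + 5*l^3*x^3 + 10*l^3*x^2 + 5*l^3*x + l^2*x^4 + 2*l^2*x^3 + l^2*x^2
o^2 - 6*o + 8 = (o - 4)*(o - 2)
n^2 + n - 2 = (n - 1)*(n + 2)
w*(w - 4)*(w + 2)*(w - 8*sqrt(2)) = w^4 - 8*sqrt(2)*w^3 - 2*w^3 - 8*w^2 + 16*sqrt(2)*w^2 + 64*sqrt(2)*w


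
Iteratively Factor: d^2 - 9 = (d + 3)*(d - 3)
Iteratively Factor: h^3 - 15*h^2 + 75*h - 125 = (h - 5)*(h^2 - 10*h + 25) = (h - 5)^2*(h - 5)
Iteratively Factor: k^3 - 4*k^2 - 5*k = (k)*(k^2 - 4*k - 5) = k*(k + 1)*(k - 5)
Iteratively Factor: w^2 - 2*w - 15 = (w + 3)*(w - 5)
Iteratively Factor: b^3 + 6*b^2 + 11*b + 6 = (b + 3)*(b^2 + 3*b + 2) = (b + 1)*(b + 3)*(b + 2)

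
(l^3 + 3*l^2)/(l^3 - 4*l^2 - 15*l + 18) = l^2/(l^2 - 7*l + 6)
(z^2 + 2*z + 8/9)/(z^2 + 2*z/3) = (z + 4/3)/z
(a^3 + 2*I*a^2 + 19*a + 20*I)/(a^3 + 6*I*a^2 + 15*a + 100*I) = (a + I)/(a + 5*I)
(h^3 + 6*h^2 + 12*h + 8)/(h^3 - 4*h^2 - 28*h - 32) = (h + 2)/(h - 8)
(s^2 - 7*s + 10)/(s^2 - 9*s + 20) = (s - 2)/(s - 4)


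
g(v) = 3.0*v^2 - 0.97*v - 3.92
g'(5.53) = 32.21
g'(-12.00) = -72.97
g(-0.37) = -3.15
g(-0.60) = -2.26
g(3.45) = 28.44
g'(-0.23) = -2.35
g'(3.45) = 19.73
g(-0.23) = -3.54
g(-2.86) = 23.39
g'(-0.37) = -3.19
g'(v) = 6.0*v - 0.97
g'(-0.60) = -4.57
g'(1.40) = 7.43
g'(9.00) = 53.03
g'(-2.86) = -18.13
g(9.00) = 230.35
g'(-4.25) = -26.47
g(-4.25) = 54.39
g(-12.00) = 439.72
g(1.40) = 0.60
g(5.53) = 82.46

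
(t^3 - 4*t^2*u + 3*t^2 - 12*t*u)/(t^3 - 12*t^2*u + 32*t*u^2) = (t + 3)/(t - 8*u)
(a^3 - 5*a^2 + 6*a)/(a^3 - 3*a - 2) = a*(a - 3)/(a^2 + 2*a + 1)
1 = 1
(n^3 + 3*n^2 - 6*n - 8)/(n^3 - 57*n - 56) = (n^2 + 2*n - 8)/(n^2 - n - 56)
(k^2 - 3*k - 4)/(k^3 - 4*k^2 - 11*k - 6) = (k - 4)/(k^2 - 5*k - 6)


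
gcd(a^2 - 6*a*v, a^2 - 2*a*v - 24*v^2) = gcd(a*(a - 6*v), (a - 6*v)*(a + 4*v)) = -a + 6*v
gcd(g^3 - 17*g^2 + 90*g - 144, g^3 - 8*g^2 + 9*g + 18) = g^2 - 9*g + 18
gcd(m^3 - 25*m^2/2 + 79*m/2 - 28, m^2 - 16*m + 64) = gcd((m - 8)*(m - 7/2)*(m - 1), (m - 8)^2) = m - 8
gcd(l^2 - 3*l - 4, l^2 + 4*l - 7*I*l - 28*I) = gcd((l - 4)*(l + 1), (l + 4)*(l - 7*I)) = 1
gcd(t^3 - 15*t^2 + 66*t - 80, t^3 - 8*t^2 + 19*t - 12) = 1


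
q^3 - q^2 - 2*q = q*(q - 2)*(q + 1)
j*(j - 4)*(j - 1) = j^3 - 5*j^2 + 4*j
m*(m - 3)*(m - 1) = m^3 - 4*m^2 + 3*m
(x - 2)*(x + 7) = x^2 + 5*x - 14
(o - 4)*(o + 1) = o^2 - 3*o - 4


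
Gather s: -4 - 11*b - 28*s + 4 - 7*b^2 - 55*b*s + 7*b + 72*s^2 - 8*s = -7*b^2 - 4*b + 72*s^2 + s*(-55*b - 36)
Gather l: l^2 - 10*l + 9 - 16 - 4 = l^2 - 10*l - 11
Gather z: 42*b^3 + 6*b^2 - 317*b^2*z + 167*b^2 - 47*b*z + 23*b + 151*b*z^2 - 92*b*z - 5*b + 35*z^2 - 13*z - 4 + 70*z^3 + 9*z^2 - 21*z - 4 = 42*b^3 + 173*b^2 + 18*b + 70*z^3 + z^2*(151*b + 44) + z*(-317*b^2 - 139*b - 34) - 8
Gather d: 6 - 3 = 3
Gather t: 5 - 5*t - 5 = -5*t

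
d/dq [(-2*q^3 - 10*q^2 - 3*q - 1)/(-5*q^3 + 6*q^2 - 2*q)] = (-62*q^4 - 22*q^3 + 23*q^2 + 12*q - 2)/(q^2*(25*q^4 - 60*q^3 + 56*q^2 - 24*q + 4))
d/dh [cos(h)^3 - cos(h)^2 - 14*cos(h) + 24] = (-3*cos(h)^2 + 2*cos(h) + 14)*sin(h)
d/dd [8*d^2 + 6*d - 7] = 16*d + 6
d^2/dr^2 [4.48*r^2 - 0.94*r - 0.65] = 8.96000000000000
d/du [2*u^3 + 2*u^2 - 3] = 2*u*(3*u + 2)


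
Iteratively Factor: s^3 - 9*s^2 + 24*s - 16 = (s - 4)*(s^2 - 5*s + 4) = (s - 4)*(s - 1)*(s - 4)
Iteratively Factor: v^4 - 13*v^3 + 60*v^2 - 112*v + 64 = (v - 1)*(v^3 - 12*v^2 + 48*v - 64) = (v - 4)*(v - 1)*(v^2 - 8*v + 16) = (v - 4)^2*(v - 1)*(v - 4)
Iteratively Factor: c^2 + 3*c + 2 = (c + 2)*(c + 1)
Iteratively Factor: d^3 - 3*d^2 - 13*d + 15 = (d + 3)*(d^2 - 6*d + 5) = (d - 5)*(d + 3)*(d - 1)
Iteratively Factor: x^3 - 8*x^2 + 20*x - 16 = (x - 4)*(x^2 - 4*x + 4) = (x - 4)*(x - 2)*(x - 2)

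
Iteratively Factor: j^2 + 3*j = (j + 3)*(j)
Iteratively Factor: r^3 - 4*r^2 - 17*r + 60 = (r - 3)*(r^2 - r - 20) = (r - 5)*(r - 3)*(r + 4)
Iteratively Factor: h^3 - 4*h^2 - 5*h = (h + 1)*(h^2 - 5*h) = (h - 5)*(h + 1)*(h)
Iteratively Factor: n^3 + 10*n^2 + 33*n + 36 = (n + 3)*(n^2 + 7*n + 12) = (n + 3)*(n + 4)*(n + 3)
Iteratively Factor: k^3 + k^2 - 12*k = (k)*(k^2 + k - 12) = k*(k + 4)*(k - 3)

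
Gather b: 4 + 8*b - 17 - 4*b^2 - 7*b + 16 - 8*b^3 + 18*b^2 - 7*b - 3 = -8*b^3 + 14*b^2 - 6*b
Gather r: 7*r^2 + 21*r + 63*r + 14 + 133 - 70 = 7*r^2 + 84*r + 77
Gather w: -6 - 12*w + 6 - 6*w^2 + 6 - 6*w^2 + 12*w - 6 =-12*w^2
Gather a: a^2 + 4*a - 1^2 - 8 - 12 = a^2 + 4*a - 21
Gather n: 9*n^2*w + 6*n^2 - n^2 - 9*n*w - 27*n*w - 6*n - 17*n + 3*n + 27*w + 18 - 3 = n^2*(9*w + 5) + n*(-36*w - 20) + 27*w + 15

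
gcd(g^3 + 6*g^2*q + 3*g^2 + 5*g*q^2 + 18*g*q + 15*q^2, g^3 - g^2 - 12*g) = g + 3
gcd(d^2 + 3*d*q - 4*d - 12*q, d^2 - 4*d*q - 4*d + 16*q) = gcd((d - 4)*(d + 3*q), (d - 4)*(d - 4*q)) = d - 4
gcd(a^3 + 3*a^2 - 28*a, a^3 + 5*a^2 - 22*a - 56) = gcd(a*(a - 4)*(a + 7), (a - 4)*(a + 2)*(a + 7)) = a^2 + 3*a - 28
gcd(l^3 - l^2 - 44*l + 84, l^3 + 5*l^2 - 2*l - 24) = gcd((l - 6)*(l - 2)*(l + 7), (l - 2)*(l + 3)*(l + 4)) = l - 2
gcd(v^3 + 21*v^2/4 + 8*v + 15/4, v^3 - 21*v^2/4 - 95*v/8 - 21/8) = 1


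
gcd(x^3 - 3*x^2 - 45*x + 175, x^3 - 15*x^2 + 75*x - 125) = x^2 - 10*x + 25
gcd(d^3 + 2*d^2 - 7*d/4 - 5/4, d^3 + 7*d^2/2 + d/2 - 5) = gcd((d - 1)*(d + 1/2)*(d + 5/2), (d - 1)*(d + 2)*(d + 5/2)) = d^2 + 3*d/2 - 5/2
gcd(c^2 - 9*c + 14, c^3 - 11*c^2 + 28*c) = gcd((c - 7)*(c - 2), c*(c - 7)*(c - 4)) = c - 7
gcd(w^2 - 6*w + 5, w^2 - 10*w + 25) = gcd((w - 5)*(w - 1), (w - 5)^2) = w - 5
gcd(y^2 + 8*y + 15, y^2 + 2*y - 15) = y + 5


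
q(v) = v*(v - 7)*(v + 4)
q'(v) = v*(v - 7) + v*(v + 4) + (v - 7)*(v + 4) = 3*v^2 - 6*v - 28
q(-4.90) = -52.48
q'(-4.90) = 73.43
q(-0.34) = 9.13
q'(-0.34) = -25.61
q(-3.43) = 20.39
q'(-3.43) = 27.87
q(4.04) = -96.15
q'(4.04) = -3.28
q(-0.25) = 6.80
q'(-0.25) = -26.31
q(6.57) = -29.86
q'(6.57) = 62.07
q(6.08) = -56.38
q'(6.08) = 46.42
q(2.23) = -66.27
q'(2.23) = -26.46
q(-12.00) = -1824.00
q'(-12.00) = 476.00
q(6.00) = -60.00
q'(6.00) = 44.00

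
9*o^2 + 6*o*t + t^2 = (3*o + t)^2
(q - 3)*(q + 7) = q^2 + 4*q - 21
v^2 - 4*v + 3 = (v - 3)*(v - 1)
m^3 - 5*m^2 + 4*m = m*(m - 4)*(m - 1)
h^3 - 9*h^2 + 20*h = h*(h - 5)*(h - 4)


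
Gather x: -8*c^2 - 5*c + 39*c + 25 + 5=-8*c^2 + 34*c + 30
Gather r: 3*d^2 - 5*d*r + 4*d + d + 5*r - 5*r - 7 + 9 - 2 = 3*d^2 - 5*d*r + 5*d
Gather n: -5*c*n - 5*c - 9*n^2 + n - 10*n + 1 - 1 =-5*c - 9*n^2 + n*(-5*c - 9)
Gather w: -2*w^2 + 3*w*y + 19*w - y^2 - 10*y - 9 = -2*w^2 + w*(3*y + 19) - y^2 - 10*y - 9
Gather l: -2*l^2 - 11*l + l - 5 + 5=-2*l^2 - 10*l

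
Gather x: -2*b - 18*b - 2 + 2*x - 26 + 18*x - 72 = -20*b + 20*x - 100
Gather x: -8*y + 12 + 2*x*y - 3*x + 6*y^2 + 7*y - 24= x*(2*y - 3) + 6*y^2 - y - 12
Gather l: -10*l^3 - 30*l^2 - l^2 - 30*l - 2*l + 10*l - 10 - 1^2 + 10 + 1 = -10*l^3 - 31*l^2 - 22*l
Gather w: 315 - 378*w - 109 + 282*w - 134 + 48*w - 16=56 - 48*w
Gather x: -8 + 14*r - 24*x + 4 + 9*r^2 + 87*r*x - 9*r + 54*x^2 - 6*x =9*r^2 + 5*r + 54*x^2 + x*(87*r - 30) - 4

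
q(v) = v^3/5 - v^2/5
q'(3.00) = 4.20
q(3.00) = 3.60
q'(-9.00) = 52.20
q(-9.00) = -162.00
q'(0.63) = -0.01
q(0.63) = -0.03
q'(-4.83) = 15.93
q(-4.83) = -27.20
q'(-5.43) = 19.86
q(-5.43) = -37.92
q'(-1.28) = 1.50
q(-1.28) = -0.75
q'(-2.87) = 6.09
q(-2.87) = -6.38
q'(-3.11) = 7.05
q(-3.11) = -7.95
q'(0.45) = -0.06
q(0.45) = -0.02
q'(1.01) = 0.21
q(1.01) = 0.00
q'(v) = 3*v^2/5 - 2*v/5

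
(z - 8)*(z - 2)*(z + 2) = z^3 - 8*z^2 - 4*z + 32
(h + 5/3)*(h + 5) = h^2 + 20*h/3 + 25/3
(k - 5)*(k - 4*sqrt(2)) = k^2 - 4*sqrt(2)*k - 5*k + 20*sqrt(2)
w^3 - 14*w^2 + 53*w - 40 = (w - 8)*(w - 5)*(w - 1)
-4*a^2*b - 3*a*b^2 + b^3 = b*(-4*a + b)*(a + b)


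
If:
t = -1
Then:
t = -1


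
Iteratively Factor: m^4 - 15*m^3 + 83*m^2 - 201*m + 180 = (m - 3)*(m^3 - 12*m^2 + 47*m - 60) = (m - 5)*(m - 3)*(m^2 - 7*m + 12) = (m - 5)*(m - 3)^2*(m - 4)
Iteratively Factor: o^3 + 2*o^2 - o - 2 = (o + 1)*(o^2 + o - 2) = (o + 1)*(o + 2)*(o - 1)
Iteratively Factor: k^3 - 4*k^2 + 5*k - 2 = (k - 1)*(k^2 - 3*k + 2) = (k - 2)*(k - 1)*(k - 1)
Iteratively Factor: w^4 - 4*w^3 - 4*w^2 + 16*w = (w + 2)*(w^3 - 6*w^2 + 8*w) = (w - 4)*(w + 2)*(w^2 - 2*w) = (w - 4)*(w - 2)*(w + 2)*(w)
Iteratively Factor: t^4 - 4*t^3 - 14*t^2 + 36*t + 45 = (t - 3)*(t^3 - t^2 - 17*t - 15) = (t - 3)*(t + 1)*(t^2 - 2*t - 15) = (t - 3)*(t + 1)*(t + 3)*(t - 5)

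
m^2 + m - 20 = (m - 4)*(m + 5)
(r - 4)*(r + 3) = r^2 - r - 12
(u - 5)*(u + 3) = u^2 - 2*u - 15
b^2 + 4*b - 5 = (b - 1)*(b + 5)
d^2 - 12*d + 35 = (d - 7)*(d - 5)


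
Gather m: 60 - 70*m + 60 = 120 - 70*m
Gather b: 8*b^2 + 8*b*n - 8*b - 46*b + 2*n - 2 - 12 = 8*b^2 + b*(8*n - 54) + 2*n - 14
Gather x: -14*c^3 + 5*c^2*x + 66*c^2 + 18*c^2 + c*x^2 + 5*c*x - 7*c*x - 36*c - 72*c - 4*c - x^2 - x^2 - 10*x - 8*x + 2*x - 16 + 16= -14*c^3 + 84*c^2 - 112*c + x^2*(c - 2) + x*(5*c^2 - 2*c - 16)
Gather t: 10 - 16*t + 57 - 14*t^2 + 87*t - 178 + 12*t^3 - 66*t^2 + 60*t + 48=12*t^3 - 80*t^2 + 131*t - 63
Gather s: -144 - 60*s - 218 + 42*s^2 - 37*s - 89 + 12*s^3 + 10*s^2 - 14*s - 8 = 12*s^3 + 52*s^2 - 111*s - 459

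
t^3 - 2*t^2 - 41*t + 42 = (t - 7)*(t - 1)*(t + 6)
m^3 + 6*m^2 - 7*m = m*(m - 1)*(m + 7)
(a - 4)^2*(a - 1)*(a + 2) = a^4 - 7*a^3 + 6*a^2 + 32*a - 32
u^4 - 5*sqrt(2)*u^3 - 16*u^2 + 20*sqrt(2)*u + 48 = (u - 2)*(u + 2)*(u - 6*sqrt(2))*(u + sqrt(2))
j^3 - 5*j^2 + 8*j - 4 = (j - 2)^2*(j - 1)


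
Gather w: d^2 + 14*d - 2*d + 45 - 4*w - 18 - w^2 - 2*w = d^2 + 12*d - w^2 - 6*w + 27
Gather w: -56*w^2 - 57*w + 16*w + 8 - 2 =-56*w^2 - 41*w + 6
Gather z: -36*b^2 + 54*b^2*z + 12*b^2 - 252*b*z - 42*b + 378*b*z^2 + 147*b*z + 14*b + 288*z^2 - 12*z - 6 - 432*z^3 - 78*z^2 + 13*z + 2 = -24*b^2 - 28*b - 432*z^3 + z^2*(378*b + 210) + z*(54*b^2 - 105*b + 1) - 4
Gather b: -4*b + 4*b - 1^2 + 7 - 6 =0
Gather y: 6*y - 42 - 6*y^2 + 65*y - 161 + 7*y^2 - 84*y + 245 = y^2 - 13*y + 42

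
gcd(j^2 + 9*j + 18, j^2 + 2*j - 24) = j + 6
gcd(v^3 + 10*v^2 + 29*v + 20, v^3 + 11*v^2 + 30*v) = v + 5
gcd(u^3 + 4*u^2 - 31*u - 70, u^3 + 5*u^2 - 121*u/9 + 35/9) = u + 7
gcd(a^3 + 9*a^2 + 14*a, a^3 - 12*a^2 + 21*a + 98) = a + 2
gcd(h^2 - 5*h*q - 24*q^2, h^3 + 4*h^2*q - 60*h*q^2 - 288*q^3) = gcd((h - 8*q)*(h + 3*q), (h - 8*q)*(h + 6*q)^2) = -h + 8*q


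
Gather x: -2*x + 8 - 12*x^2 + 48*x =-12*x^2 + 46*x + 8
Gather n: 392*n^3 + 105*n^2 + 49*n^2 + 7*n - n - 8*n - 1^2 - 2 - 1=392*n^3 + 154*n^2 - 2*n - 4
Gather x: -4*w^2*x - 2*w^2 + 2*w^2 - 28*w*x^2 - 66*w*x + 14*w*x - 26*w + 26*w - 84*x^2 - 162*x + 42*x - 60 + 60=x^2*(-28*w - 84) + x*(-4*w^2 - 52*w - 120)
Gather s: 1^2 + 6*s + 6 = 6*s + 7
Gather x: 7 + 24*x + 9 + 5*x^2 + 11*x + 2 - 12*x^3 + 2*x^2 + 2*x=-12*x^3 + 7*x^2 + 37*x + 18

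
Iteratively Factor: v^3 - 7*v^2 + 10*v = (v)*(v^2 - 7*v + 10) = v*(v - 5)*(v - 2)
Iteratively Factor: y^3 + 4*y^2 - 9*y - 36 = (y - 3)*(y^2 + 7*y + 12) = (y - 3)*(y + 4)*(y + 3)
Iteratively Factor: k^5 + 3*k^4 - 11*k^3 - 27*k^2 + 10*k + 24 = (k + 4)*(k^4 - k^3 - 7*k^2 + k + 6) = (k + 1)*(k + 4)*(k^3 - 2*k^2 - 5*k + 6) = (k - 3)*(k + 1)*(k + 4)*(k^2 + k - 2) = (k - 3)*(k + 1)*(k + 2)*(k + 4)*(k - 1)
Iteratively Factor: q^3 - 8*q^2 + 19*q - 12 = (q - 3)*(q^2 - 5*q + 4) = (q - 4)*(q - 3)*(q - 1)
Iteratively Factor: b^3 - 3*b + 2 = (b - 1)*(b^2 + b - 2) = (b - 1)^2*(b + 2)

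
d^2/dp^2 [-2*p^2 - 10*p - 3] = -4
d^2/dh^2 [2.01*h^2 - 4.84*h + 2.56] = 4.02000000000000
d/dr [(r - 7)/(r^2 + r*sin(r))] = (r*(r + sin(r)) + (7 - r)*(r*cos(r) + 2*r + sin(r)))/(r^2*(r + sin(r))^2)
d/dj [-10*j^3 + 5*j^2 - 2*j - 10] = -30*j^2 + 10*j - 2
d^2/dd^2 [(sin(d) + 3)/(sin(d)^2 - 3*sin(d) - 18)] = (-6*sin(d) + cos(d)^2 + 1)/(sin(d) - 6)^3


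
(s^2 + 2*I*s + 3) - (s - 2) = s^2 - s + 2*I*s + 5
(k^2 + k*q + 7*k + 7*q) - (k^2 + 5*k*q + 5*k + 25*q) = -4*k*q + 2*k - 18*q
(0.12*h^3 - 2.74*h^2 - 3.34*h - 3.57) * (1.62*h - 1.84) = 0.1944*h^4 - 4.6596*h^3 - 0.369199999999999*h^2 + 0.3622*h + 6.5688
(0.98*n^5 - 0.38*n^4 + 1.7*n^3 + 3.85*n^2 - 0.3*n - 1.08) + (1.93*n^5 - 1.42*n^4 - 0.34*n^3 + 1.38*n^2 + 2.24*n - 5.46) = 2.91*n^5 - 1.8*n^4 + 1.36*n^3 + 5.23*n^2 + 1.94*n - 6.54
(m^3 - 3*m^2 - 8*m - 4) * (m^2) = m^5 - 3*m^4 - 8*m^3 - 4*m^2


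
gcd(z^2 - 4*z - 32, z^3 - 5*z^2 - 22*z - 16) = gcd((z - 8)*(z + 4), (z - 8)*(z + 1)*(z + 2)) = z - 8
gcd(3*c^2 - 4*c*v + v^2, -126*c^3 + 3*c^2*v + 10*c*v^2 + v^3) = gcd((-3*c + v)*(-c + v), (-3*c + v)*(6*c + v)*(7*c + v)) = -3*c + v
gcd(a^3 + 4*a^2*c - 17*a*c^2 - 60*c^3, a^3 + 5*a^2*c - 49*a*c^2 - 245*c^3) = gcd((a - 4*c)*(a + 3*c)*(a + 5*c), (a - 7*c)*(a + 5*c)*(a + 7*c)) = a + 5*c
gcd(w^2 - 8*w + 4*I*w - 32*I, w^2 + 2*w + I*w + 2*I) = 1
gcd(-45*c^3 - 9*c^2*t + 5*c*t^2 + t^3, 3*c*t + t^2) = 3*c + t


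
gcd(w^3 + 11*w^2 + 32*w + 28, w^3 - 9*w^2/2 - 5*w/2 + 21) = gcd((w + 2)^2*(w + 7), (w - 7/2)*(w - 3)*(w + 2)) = w + 2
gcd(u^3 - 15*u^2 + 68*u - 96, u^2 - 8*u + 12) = 1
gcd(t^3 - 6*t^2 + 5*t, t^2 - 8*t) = t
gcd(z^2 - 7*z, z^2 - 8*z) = z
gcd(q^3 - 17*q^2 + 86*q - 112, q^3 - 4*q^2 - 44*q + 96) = q^2 - 10*q + 16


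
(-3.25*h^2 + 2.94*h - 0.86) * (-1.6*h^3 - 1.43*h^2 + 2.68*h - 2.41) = 5.2*h^5 - 0.0564999999999998*h^4 - 11.5382*h^3 + 16.9415*h^2 - 9.3902*h + 2.0726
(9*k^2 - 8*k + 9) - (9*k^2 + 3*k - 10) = 19 - 11*k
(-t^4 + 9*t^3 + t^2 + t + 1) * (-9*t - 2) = 9*t^5 - 79*t^4 - 27*t^3 - 11*t^2 - 11*t - 2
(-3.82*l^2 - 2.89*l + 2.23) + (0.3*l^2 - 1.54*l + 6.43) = -3.52*l^2 - 4.43*l + 8.66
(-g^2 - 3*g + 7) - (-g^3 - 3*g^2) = g^3 + 2*g^2 - 3*g + 7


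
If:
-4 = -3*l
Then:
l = 4/3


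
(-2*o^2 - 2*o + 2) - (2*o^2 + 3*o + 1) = -4*o^2 - 5*o + 1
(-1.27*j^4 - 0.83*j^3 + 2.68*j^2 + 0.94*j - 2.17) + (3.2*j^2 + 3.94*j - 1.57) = -1.27*j^4 - 0.83*j^3 + 5.88*j^2 + 4.88*j - 3.74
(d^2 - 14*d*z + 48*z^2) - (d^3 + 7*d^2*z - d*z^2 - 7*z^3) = -d^3 - 7*d^2*z + d^2 + d*z^2 - 14*d*z + 7*z^3 + 48*z^2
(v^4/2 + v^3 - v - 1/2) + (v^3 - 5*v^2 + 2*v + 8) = v^4/2 + 2*v^3 - 5*v^2 + v + 15/2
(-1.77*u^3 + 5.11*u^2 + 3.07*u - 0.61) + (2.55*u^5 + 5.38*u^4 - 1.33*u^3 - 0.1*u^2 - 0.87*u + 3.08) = 2.55*u^5 + 5.38*u^4 - 3.1*u^3 + 5.01*u^2 + 2.2*u + 2.47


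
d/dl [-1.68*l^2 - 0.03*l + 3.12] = -3.36*l - 0.03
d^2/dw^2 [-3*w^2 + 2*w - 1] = -6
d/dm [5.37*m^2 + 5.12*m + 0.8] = 10.74*m + 5.12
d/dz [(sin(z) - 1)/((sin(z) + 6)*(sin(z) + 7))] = (2*sin(z) + cos(z)^2 + 54)*cos(z)/((sin(z) + 6)^2*(sin(z) + 7)^2)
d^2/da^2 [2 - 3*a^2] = -6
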